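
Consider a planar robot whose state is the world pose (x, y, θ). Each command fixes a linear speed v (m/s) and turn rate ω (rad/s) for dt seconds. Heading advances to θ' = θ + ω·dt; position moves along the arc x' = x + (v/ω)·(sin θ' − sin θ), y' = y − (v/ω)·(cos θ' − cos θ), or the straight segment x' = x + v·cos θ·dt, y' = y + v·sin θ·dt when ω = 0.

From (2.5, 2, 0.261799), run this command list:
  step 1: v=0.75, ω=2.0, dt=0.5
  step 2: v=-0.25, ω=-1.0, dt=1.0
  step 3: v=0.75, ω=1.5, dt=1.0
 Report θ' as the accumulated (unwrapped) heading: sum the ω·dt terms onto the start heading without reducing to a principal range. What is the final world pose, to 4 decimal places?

step 1: θ'=1.2618 (R=0.3750) → pose (2.7602, 2.2482, 1.2618)
step 2: θ'=0.2618 (R=0.2500) → pose (2.5867, 2.0827, 0.2618)
step 3: θ'=1.7618 (R=0.5000) → pose (2.9482, 2.6606, 1.7618)

(2.9482, 2.6606, 1.7618)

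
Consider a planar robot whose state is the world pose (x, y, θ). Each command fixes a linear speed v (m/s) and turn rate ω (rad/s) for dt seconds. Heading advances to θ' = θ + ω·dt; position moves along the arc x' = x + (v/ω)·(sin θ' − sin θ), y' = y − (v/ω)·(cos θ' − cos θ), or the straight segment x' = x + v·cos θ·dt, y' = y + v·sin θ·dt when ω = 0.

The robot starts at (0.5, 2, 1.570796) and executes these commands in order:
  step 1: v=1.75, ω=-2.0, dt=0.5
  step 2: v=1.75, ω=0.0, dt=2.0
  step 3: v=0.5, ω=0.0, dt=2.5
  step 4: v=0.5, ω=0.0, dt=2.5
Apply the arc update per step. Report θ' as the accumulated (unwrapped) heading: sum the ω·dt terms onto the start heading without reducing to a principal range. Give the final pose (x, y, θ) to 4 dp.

(5.9511, 5.9781, 0.5708)

step 1: θ'=0.5708 (R=-0.8750) → pose (0.9022, 2.7363, 0.5708)
step 2: θ'=0.5708 (straight) → pose (3.8474, 4.6273, 0.5708)
step 3: θ'=0.5708 (straight) → pose (4.8992, 5.3027, 0.5708)
step 4: θ'=0.5708 (straight) → pose (5.9511, 5.9781, 0.5708)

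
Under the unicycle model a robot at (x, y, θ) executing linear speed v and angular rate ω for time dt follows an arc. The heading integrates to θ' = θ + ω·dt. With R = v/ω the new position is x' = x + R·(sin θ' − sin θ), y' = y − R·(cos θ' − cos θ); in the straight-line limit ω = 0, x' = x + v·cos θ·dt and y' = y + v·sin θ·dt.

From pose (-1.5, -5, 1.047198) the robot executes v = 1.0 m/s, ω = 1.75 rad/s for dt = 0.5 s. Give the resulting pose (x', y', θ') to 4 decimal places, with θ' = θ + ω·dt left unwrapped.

θ' = 1.0472 + 1.75·0.5 = 1.9222
R = v/ω = 1.0/1.75 = 0.5714
x' = -1.5 + 0.5714·(sin 1.9222 − sin 1.0472) = -1.4584
y' = -5 − 0.5714·(cos 1.9222 − cos 1.0472) = -4.5176

(-1.4584, -4.5176, 1.9222)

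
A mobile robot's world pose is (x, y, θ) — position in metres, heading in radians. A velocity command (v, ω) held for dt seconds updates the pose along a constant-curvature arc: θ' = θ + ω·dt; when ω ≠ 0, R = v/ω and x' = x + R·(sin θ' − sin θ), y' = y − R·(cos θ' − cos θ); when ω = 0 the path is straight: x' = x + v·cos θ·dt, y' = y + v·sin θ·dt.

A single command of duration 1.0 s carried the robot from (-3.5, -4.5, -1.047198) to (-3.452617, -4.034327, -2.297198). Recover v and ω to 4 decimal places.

v = -0.5000, ω = -1.2500

Δθ = -2.297198 − -1.047198 = -1.250000
ω = Δθ/dt = -1.250000/1.0 = -1.2500
R = −Δy/(cos θ' − cos θ) = 0.4000
v = R·ω = 0.4000·-1.2500 = -0.5000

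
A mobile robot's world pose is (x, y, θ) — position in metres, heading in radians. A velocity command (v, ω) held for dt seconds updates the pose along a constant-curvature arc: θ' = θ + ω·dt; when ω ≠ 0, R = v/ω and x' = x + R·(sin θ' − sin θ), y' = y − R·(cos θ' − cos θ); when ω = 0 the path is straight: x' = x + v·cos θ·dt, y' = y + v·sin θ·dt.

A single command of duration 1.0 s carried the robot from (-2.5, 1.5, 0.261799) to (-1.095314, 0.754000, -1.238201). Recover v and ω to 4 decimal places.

Δθ = -1.238201 − 0.261799 = -1.500000
ω = Δθ/dt = -1.500000/1.0 = -1.5000
R = Δx/(sin θ' − sin θ) = -1.1667
v = R·ω = -1.1667·-1.5000 = 1.7500

v = 1.7500, ω = -1.5000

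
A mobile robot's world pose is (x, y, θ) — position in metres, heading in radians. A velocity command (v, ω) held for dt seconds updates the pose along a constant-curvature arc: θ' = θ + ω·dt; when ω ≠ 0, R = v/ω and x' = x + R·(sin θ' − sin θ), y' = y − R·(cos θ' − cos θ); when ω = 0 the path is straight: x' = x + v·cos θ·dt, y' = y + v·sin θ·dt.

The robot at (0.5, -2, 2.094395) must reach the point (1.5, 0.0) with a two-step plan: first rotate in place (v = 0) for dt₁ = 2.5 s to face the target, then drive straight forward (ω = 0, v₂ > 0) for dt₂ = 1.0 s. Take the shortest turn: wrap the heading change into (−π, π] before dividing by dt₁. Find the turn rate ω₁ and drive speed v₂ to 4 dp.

ω₁ = -0.3949, v₂ = 2.2361

heading to target = atan2(0−-2, 1.5−0.5) = 1.1071
Δθ = wrap(1.1071 − 2.0944) = -0.9872; ω₁ = Δθ/dt₁ = -0.3949
distance = √((1.5−0.5)² + (0−-2)²) = 2.2361; v₂ = distance/dt₂ = 2.2361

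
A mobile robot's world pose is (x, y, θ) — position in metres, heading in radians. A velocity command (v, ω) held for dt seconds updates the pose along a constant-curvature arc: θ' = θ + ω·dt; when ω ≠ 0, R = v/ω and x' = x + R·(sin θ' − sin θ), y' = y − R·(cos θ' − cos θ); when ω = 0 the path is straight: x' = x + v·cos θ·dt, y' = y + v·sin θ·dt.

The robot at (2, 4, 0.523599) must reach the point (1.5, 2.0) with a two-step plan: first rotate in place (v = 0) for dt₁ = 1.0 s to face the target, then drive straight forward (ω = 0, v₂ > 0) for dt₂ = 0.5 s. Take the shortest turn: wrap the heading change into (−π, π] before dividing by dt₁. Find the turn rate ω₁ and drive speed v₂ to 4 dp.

heading to target = atan2(2−4, 1.5−2) = -1.8158
Δθ = wrap(-1.8158 − 0.5236) = -2.3394; ω₁ = Δθ/dt₁ = -2.3394
distance = √((1.5−2)² + (2−4)²) = 2.0616; v₂ = distance/dt₂ = 4.1231

ω₁ = -2.3394, v₂ = 4.1231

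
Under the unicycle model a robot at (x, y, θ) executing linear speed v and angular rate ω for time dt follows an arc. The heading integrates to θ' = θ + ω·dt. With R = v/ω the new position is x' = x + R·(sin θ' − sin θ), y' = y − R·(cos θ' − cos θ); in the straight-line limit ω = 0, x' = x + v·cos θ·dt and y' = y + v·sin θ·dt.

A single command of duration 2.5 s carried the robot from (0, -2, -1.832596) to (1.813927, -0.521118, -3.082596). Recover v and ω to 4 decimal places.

v = -1.0000, ω = -0.5000

Δθ = -3.082596 − -1.832596 = -1.250000
ω = Δθ/dt = -1.250000/2.5 = -0.5000
R = Δx/(sin θ' − sin θ) = 2.0000
v = R·ω = 2.0000·-0.5000 = -1.0000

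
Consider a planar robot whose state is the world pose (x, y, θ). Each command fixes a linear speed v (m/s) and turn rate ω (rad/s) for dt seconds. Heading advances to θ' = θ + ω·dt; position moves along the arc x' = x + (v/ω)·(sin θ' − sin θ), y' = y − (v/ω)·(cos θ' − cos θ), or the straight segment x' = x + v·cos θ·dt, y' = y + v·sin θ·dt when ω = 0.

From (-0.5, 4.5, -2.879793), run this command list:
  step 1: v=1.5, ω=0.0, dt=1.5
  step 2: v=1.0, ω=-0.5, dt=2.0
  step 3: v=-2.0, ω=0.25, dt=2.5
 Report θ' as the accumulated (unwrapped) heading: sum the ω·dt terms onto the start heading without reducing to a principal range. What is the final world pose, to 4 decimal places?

step 1: θ'=-2.8798 (straight) → pose (-2.6733, 3.9177, -2.8798)
step 2: θ'=-3.8798 (R=-2.0000) → pose (-4.5369, 4.3701, -3.8798)
step 3: θ'=-3.2548 (R=-8.0000) → pose (-0.0569, 2.3388, -3.2548)

(-0.0569, 2.3388, -3.2548)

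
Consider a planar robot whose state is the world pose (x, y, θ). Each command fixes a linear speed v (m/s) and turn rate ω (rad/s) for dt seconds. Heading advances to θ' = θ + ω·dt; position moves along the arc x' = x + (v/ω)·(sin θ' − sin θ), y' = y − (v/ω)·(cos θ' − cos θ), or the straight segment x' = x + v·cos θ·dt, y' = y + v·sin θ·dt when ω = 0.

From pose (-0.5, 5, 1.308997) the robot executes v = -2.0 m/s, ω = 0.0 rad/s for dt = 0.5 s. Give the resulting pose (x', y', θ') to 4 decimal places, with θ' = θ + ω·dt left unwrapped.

θ' = 1.3090 + 0.0·0.5 = 1.3090
ω = 0 → straight: x' = -0.5 + -2.0·cos(1.3090)·0.5 = -0.7588
y' = 5 + -2.0·sin(1.3090)·0.5 = 4.0341

(-0.7588, 4.0341, 1.3090)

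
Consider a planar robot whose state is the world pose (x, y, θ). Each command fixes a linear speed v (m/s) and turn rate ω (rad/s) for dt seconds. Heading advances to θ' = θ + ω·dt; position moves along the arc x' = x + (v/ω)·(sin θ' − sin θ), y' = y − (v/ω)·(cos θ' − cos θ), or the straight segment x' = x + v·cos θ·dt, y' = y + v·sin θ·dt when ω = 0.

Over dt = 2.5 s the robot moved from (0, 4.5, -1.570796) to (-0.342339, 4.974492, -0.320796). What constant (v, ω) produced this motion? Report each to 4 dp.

v = -0.2500, ω = 0.5000

Δθ = -0.320796 − -1.570796 = 1.250000
ω = Δθ/dt = 1.250000/2.5 = 0.5000
R = −Δy/(cos θ' − cos θ) = -0.5000
v = R·ω = -0.5000·0.5000 = -0.2500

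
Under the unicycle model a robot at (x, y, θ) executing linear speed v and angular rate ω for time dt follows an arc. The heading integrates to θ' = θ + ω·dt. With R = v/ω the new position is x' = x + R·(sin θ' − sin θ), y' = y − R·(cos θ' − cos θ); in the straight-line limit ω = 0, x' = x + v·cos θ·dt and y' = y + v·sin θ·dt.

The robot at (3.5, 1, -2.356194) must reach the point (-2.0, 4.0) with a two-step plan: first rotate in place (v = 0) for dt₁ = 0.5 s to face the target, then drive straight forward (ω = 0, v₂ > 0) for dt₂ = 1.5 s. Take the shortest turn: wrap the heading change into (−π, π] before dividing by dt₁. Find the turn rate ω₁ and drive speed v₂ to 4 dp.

ω₁ = -2.5695, v₂ = 4.1767

heading to target = atan2(4−1, -2−3.5) = 2.6422
Δθ = wrap(2.6422 − -2.3562) = -1.2847; ω₁ = Δθ/dt₁ = -2.5695
distance = √((-2−3.5)² + (4−1)²) = 6.2650; v₂ = distance/dt₂ = 4.1767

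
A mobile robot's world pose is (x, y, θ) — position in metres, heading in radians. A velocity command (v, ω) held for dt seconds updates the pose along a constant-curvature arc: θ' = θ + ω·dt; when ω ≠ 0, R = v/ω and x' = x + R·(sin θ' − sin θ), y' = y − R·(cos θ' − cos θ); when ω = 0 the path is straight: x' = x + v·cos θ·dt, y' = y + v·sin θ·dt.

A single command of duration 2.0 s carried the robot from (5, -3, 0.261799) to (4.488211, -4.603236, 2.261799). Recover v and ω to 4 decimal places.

Δθ = 2.261799 − 0.261799 = 2.000000
ω = Δθ/dt = 2.000000/2.0 = 1.0000
R = −Δy/(cos θ' − cos θ) = -1.0000
v = R·ω = -1.0000·1.0000 = -1.0000

v = -1.0000, ω = 1.0000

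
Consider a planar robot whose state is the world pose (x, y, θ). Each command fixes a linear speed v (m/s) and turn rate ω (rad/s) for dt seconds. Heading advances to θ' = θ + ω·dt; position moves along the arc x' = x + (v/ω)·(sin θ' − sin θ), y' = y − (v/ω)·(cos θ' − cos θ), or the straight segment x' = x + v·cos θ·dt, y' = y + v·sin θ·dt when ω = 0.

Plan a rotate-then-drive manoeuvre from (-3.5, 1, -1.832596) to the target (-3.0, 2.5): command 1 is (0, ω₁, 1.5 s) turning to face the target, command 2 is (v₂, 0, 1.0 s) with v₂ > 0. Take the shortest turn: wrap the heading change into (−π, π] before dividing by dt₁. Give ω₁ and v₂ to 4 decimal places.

ω₁ = 2.0544, v₂ = 1.5811

heading to target = atan2(2.5−1, -3−-3.5) = 1.2490
Δθ = wrap(1.2490 − -1.8326) = 3.0816; ω₁ = Δθ/dt₁ = 2.0544
distance = √((-3−-3.5)² + (2.5−1)²) = 1.5811; v₂ = distance/dt₂ = 1.5811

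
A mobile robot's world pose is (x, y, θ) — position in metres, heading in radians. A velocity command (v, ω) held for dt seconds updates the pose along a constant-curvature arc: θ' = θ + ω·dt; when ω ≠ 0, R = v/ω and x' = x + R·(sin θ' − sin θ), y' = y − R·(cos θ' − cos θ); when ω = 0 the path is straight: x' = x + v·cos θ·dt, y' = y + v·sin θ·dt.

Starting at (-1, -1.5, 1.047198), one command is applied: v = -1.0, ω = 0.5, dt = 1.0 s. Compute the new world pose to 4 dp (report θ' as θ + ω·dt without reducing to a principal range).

θ' = 1.0472 + 0.5·1.0 = 1.5472
R = v/ω = -1.0/0.5 = -2.0000
x' = -1 + -2.0000·(sin 1.5472 − sin 1.0472) = -1.2674
y' = -1.5 − -2.0000·(cos 1.5472 − cos 1.0472) = -2.4528

(-1.2674, -2.4528, 1.5472)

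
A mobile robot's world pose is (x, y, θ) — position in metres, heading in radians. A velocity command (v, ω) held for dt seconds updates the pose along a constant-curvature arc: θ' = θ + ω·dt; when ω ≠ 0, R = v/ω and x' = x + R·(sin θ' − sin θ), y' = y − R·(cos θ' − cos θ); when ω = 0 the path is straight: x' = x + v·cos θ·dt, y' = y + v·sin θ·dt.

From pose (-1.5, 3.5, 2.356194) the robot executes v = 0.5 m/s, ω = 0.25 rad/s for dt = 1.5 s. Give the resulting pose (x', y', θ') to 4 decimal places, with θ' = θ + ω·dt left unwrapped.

θ' = 2.3562 + 0.25·1.5 = 2.7312
R = v/ω = 0.5/0.25 = 2.0000
x' = -1.5 + 2.0000·(sin 2.7312 − sin 2.3562) = -2.1163
y' = 3.5 − 2.0000·(cos 2.7312 − cos 2.3562) = 3.9197

(-2.1163, 3.9197, 2.7312)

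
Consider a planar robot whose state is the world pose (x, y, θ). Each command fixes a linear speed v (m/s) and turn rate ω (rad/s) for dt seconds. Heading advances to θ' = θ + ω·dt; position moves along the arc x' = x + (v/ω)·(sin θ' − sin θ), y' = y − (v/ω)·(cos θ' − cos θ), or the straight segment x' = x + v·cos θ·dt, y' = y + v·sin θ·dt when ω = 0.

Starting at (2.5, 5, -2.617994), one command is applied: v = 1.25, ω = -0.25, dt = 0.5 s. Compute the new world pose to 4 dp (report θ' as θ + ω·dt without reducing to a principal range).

(1.9406, 4.7221, -2.7430)

θ' = -2.6180 + -0.25·0.5 = -2.7430
R = v/ω = 1.25/-0.25 = -5.0000
x' = 2.5 + -5.0000·(sin -2.7430 − sin -2.6180) = 1.9406
y' = 5 − -5.0000·(cos -2.7430 − cos -2.6180) = 4.7221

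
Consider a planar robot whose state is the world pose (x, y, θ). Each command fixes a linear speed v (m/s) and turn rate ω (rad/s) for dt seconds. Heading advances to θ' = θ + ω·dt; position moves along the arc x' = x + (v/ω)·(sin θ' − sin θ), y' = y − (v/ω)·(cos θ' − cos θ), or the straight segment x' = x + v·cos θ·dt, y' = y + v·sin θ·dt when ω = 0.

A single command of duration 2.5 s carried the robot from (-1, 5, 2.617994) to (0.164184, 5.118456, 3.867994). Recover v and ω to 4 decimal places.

v = -0.5000, ω = 0.5000

Δθ = 3.867994 − 2.617994 = 1.250000
ω = Δθ/dt = 1.250000/2.5 = 0.5000
R = Δx/(sin θ' − sin θ) = -1.0000
v = R·ω = -1.0000·0.5000 = -0.5000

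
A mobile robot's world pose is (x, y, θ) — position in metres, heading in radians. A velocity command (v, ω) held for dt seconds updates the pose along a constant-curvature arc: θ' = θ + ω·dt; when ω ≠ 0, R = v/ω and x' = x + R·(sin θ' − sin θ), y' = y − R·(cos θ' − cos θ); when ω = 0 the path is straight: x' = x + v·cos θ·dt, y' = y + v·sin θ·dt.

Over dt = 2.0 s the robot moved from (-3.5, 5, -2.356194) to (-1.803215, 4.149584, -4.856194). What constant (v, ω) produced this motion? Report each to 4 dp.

Δθ = -4.856194 − -2.356194 = -2.500000
ω = Δθ/dt = -2.500000/2.0 = -1.2500
R = Δx/(sin θ' − sin θ) = 1.0000
v = R·ω = 1.0000·-1.2500 = -1.2500

v = -1.2500, ω = -1.2500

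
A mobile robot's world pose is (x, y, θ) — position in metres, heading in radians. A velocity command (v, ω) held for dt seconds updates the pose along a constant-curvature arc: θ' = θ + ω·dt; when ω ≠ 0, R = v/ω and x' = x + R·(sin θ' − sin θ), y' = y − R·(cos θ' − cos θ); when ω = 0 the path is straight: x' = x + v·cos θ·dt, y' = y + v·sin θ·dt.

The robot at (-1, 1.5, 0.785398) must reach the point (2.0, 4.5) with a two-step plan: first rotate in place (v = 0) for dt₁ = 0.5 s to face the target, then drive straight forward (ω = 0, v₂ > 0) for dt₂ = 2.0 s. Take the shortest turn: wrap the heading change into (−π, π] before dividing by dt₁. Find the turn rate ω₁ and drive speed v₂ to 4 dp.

heading to target = atan2(4.5−1.5, 2−-1) = 0.7854
Δθ = wrap(0.7854 − 0.7854) = 0.0000; ω₁ = Δθ/dt₁ = 0.0000
distance = √((2−-1)² + (4.5−1.5)²) = 4.2426; v₂ = distance/dt₂ = 2.1213

ω₁ = 0.0000, v₂ = 2.1213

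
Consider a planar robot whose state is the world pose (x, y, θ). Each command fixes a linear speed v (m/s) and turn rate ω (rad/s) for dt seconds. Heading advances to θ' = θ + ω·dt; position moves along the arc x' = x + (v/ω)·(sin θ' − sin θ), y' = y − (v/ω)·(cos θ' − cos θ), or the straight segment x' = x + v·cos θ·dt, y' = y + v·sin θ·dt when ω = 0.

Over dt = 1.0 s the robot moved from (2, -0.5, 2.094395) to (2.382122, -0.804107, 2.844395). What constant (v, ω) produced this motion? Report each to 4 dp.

v = -0.5000, ω = 0.7500

Δθ = 2.844395 − 2.094395 = 0.750000
ω = Δθ/dt = 0.750000/1.0 = 0.7500
R = Δx/(sin θ' − sin θ) = -0.6667
v = R·ω = -0.6667·0.7500 = -0.5000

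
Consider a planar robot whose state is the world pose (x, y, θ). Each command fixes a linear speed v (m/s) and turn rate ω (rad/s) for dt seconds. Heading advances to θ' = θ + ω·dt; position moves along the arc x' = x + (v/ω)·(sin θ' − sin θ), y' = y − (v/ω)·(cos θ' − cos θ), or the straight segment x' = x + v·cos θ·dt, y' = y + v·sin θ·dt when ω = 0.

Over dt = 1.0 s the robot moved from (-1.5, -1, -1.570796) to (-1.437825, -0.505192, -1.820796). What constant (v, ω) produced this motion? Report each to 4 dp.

v = -0.5000, ω = -0.2500

Δθ = -1.820796 − -1.570796 = -0.250000
ω = Δθ/dt = -0.250000/1.0 = -0.2500
R = −Δy/(cos θ' − cos θ) = 2.0000
v = R·ω = 2.0000·-0.2500 = -0.5000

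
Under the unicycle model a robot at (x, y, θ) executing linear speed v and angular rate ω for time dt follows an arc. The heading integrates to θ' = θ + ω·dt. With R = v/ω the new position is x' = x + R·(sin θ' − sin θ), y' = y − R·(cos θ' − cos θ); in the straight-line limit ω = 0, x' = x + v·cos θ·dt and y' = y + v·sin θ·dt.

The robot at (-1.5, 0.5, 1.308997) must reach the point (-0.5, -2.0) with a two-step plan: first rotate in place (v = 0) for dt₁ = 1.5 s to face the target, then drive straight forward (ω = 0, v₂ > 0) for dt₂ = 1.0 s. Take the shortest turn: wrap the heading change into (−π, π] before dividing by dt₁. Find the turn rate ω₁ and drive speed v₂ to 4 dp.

heading to target = atan2(-2−0.5, -0.5−-1.5) = -1.1903
Δθ = wrap(-1.1903 − 1.3090) = -2.4993; ω₁ = Δθ/dt₁ = -1.6662
distance = √((-0.5−-1.5)² + (-2−0.5)²) = 2.6926; v₂ = distance/dt₂ = 2.6926

ω₁ = -1.6662, v₂ = 2.6926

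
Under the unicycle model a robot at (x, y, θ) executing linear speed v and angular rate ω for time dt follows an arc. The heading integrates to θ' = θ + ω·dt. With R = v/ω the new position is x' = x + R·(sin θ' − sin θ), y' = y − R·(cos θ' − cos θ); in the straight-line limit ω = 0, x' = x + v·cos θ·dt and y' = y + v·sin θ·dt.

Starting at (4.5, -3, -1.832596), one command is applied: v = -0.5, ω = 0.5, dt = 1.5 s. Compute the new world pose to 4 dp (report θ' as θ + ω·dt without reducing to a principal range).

(4.4173, -2.2721, -1.0826)

θ' = -1.8326 + 0.5·1.5 = -1.0826
R = v/ω = -0.5/0.5 = -1.0000
x' = 4.5 + -1.0000·(sin -1.0826 − sin -1.8326) = 4.4173
y' = -3 − -1.0000·(cos -1.0826 − cos -1.8326) = -2.2721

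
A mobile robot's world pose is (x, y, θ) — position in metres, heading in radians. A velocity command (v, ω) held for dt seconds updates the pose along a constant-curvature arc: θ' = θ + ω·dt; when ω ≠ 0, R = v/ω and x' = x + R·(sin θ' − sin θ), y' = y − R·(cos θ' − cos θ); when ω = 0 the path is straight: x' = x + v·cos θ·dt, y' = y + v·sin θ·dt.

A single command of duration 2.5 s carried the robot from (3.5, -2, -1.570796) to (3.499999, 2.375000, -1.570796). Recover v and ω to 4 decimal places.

Δθ = -1.570796 − -1.570796 = 0.000000
ω = Δθ/dt = 0.000000/2.5 = 0.0000
ω = 0 → v = (Δx·cos θ + Δy·sin θ)/dt = -1.7500

v = -1.7500, ω = 0.0000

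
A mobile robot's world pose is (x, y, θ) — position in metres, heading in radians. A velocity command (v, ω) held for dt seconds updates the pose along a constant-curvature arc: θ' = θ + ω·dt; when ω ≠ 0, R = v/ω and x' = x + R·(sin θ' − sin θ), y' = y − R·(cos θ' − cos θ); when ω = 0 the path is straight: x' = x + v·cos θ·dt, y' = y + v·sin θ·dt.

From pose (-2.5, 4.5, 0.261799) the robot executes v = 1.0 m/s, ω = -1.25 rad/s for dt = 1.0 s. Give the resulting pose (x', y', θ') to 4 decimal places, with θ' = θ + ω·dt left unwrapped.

(-1.6249, 4.1674, -0.9882)

θ' = 0.2618 + -1.25·1.0 = -0.9882
R = v/ω = 1.0/-1.25 = -0.8000
x' = -2.5 + -0.8000·(sin -0.9882 − sin 0.2618) = -1.6249
y' = 4.5 − -0.8000·(cos -0.9882 − cos 0.2618) = 4.1674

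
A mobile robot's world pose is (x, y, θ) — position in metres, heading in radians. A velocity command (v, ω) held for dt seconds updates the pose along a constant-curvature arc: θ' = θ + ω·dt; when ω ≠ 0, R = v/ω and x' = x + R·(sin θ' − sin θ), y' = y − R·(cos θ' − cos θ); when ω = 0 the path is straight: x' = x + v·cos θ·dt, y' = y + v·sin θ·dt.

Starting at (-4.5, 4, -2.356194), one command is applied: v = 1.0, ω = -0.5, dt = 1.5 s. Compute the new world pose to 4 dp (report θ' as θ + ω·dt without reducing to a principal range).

(-5.8434, 3.4155, -3.1062)

θ' = -2.3562 + -0.5·1.5 = -3.1062
R = v/ω = 1.0/-0.5 = -2.0000
x' = -4.5 + -2.0000·(sin -3.1062 − sin -2.3562) = -5.8434
y' = 4 − -2.0000·(cos -3.1062 − cos -2.3562) = 3.4155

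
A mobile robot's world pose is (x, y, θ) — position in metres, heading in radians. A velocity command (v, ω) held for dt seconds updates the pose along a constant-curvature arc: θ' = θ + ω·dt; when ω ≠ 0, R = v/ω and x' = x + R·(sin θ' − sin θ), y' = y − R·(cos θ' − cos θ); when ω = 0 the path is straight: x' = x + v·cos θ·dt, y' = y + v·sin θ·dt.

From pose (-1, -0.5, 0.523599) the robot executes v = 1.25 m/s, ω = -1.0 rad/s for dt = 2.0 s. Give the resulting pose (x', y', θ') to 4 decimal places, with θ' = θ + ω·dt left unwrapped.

(0.8694, -1.4647, -1.4764)

θ' = 0.5236 + -1.0·2.0 = -1.4764
R = v/ω = 1.25/-1.0 = -1.2500
x' = -1 + -1.2500·(sin -1.4764 − sin 0.5236) = 0.8694
y' = -0.5 − -1.2500·(cos -1.4764 − cos 0.5236) = -1.4647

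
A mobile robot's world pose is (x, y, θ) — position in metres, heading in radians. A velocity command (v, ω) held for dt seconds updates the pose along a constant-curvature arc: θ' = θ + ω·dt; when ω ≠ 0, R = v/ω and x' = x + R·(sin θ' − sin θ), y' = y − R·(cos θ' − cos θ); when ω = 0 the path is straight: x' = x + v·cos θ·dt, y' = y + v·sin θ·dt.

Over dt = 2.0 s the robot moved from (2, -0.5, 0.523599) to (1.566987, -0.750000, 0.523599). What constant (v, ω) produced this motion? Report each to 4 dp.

Δθ = 0.523599 − 0.523599 = 0.000000
ω = Δθ/dt = 0.000000/2.0 = 0.0000
ω = 0 → v = (Δx·cos θ + Δy·sin θ)/dt = -0.2500

v = -0.2500, ω = 0.0000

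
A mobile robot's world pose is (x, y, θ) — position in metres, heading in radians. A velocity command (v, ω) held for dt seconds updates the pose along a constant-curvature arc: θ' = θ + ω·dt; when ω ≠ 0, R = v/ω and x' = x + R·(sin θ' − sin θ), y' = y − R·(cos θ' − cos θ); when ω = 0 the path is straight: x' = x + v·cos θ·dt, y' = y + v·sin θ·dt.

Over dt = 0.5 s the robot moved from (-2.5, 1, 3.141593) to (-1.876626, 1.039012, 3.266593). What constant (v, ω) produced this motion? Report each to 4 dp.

v = -1.2500, ω = 0.2500

Δθ = 3.266593 − 3.141593 = 0.125000
ω = Δθ/dt = 0.125000/0.5 = 0.2500
R = Δx/(sin θ' − sin θ) = -5.0000
v = R·ω = -5.0000·0.2500 = -1.2500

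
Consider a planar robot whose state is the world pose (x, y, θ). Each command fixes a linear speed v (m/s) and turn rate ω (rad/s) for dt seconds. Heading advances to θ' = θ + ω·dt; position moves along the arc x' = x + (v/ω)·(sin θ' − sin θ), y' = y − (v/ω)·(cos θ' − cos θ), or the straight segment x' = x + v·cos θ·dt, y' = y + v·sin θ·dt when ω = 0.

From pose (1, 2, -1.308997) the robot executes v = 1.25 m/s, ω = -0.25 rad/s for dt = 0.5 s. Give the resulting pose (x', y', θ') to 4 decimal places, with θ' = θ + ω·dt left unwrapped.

θ' = -1.3090 + -0.25·0.5 = -1.4340
R = v/ω = 1.25/-0.25 = -5.0000
x' = 1 + -5.0000·(sin -1.4340 − sin -1.3090) = 1.1237
y' = 2 − -5.0000·(cos -1.4340 − cos -1.3090) = 1.3878

(1.1237, 1.3878, -1.4340)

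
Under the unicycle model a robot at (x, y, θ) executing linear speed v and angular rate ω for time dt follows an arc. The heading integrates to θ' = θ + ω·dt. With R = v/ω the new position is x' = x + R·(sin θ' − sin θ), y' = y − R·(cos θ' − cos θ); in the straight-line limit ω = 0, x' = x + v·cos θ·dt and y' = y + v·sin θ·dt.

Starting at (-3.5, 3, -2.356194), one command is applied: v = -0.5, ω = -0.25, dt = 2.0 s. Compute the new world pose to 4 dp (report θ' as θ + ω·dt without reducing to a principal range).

(-2.6489, 3.5049, -2.8562)

θ' = -2.3562 + -0.25·2.0 = -2.8562
R = v/ω = -0.5/-0.25 = 2.0000
x' = -3.5 + 2.0000·(sin -2.8562 − sin -2.3562) = -2.6489
y' = 3 − 2.0000·(cos -2.8562 − cos -2.3562) = 3.5049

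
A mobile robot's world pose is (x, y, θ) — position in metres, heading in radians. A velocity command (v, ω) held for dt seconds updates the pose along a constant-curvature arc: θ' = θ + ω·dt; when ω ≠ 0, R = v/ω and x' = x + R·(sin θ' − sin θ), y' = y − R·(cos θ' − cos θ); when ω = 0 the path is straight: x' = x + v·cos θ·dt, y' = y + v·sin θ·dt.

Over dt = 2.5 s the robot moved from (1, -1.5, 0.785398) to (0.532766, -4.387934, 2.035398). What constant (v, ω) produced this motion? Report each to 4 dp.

Δθ = 2.035398 − 0.785398 = 1.250000
ω = Δθ/dt = 1.250000/2.5 = 0.5000
R = −Δy/(cos θ' − cos θ) = -2.5000
v = R·ω = -2.5000·0.5000 = -1.2500

v = -1.2500, ω = 0.5000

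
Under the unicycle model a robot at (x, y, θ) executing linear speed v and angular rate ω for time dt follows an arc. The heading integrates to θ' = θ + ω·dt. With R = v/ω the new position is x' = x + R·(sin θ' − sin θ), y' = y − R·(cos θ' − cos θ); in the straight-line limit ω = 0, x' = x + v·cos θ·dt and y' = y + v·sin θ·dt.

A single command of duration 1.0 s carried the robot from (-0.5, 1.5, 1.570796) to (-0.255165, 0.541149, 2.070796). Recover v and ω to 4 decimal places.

v = -1.0000, ω = 0.5000

Δθ = 2.070796 − 1.570796 = 0.500000
ω = Δθ/dt = 0.500000/1.0 = 0.5000
R = −Δy/(cos θ' − cos θ) = -2.0000
v = R·ω = -2.0000·0.5000 = -1.0000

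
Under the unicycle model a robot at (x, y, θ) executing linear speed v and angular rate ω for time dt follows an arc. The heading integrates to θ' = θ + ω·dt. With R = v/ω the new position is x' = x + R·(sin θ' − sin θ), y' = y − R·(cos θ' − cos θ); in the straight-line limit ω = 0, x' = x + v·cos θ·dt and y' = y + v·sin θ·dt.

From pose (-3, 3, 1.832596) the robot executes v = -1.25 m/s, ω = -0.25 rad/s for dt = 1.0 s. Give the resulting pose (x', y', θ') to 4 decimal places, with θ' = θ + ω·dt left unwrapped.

(-2.8300, 1.7649, 1.5826)

θ' = 1.8326 + -0.25·1.0 = 1.5826
R = v/ω = -1.25/-0.25 = 5.0000
x' = -3 + 5.0000·(sin 1.5826 − sin 1.8326) = -2.8300
y' = 3 − 5.0000·(cos 1.5826 − cos 1.8326) = 1.7649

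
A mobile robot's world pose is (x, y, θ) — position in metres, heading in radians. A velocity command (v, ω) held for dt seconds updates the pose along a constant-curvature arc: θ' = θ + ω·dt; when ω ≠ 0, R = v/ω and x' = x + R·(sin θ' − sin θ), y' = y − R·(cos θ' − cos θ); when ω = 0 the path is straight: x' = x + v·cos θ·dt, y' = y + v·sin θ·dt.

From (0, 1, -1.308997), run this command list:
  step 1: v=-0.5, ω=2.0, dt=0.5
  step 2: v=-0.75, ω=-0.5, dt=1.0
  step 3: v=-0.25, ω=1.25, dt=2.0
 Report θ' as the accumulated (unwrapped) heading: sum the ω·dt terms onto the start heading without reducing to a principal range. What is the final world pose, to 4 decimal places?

step 1: θ'=-0.3090 (R=-0.2500) → pose (-0.1655, 1.1735, -0.3090)
step 2: θ'=-0.8090 (R=1.5000) → pose (-0.7947, 1.5671, -0.8090)
step 3: θ'=1.6910 (R=-0.2000) → pose (-1.1380, 1.4050, 1.6910)

(-1.1380, 1.4050, 1.6910)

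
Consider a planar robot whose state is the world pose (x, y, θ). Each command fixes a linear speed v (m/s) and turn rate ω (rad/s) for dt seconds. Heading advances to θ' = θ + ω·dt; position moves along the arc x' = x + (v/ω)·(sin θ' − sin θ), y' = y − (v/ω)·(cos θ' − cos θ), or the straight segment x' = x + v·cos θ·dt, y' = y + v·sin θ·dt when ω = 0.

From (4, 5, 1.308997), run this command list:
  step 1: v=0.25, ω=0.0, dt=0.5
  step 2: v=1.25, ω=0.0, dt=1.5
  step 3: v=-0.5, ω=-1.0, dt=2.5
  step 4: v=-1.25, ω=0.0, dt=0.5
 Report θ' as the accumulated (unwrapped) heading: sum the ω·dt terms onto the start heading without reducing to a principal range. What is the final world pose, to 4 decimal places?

step 1: θ'=1.3090 (straight) → pose (4.0324, 5.1207, 1.3090)
step 2: θ'=1.3090 (straight) → pose (4.5176, 6.9319, 1.3090)
step 3: θ'=-1.1910 (R=0.5000) → pose (3.5703, 6.8759, -1.1910)
step 4: θ'=-1.1910 (straight) → pose (3.3386, 7.4564, -1.1910)

(3.3386, 7.4564, -1.1910)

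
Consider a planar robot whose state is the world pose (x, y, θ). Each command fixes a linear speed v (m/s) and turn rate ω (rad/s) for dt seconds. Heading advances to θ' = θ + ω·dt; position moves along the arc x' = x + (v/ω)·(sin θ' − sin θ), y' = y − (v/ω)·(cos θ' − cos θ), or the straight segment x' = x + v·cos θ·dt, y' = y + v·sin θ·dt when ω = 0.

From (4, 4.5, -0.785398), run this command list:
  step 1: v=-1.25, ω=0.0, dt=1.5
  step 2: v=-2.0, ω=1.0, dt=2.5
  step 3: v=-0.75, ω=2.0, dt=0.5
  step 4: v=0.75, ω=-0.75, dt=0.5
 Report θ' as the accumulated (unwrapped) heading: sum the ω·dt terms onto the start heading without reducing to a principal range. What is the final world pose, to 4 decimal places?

step 1: θ'=-0.7854 (straight) → pose (2.6742, 5.8258, -0.7854)
step 2: θ'=1.7146 (R=-2.0000) → pose (-0.7194, 4.1250, 1.7146)
step 3: θ'=2.7146 (R=-0.3750) → pose (-0.5036, 3.8374, 2.7146)
step 4: θ'=2.3396 (R=-1.0000) → pose (-0.8082, 4.0523, 2.3396)

(-0.8082, 4.0523, 2.3396)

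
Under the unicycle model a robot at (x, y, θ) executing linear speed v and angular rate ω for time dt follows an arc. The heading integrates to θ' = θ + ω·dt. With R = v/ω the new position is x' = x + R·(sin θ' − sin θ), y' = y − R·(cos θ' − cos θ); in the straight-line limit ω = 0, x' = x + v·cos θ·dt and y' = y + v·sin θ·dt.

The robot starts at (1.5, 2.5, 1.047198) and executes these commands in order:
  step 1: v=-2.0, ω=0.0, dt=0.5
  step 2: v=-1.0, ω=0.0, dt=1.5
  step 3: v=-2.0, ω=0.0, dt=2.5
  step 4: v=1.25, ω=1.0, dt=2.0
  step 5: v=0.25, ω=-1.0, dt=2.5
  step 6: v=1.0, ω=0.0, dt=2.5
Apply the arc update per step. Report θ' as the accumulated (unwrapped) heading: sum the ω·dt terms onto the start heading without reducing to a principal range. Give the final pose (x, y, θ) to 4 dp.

(-1.1863, -0.3626, 0.5472)

step 1: θ'=1.0472 (straight) → pose (1.0000, 1.6340, 1.0472)
step 2: θ'=1.0472 (straight) → pose (0.2500, 0.3349, 1.0472)
step 3: θ'=1.0472 (straight) → pose (-2.2500, -3.9952, 1.0472)
step 4: θ'=3.0472 (R=1.2500) → pose (-3.2147, -2.1258, 3.0472)
step 5: θ'=0.5472 (R=-0.2500) → pose (-3.3212, -1.6634, 0.5472)
step 6: θ'=0.5472 (straight) → pose (-1.1863, -0.3626, 0.5472)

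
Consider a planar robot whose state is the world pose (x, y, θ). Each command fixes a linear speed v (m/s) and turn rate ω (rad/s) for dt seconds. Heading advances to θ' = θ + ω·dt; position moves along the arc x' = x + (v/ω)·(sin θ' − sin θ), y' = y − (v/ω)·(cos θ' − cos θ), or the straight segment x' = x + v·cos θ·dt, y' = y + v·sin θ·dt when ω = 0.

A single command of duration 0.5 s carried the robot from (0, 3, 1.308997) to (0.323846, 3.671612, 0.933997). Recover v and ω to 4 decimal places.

v = 1.5000, ω = -0.7500

Δθ = 0.933997 − 1.308997 = -0.375000
ω = Δθ/dt = -0.375000/0.5 = -0.7500
R = −Δy/(cos θ' − cos θ) = -2.0000
v = R·ω = -2.0000·-0.7500 = 1.5000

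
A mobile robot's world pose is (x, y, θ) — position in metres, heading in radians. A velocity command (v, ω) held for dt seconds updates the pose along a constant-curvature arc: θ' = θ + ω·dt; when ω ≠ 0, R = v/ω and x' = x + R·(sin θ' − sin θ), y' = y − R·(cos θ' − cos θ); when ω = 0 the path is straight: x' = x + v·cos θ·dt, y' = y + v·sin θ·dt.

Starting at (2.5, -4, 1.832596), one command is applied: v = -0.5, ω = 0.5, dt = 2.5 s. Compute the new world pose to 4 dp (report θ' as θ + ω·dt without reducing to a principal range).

(3.4070, -4.7394, 3.0826)

θ' = 1.8326 + 0.5·2.5 = 3.0826
R = v/ω = -0.5/0.5 = -1.0000
x' = 2.5 + -1.0000·(sin 3.0826 − sin 1.8326) = 3.4070
y' = -4 − -1.0000·(cos 3.0826 − cos 1.8326) = -4.7394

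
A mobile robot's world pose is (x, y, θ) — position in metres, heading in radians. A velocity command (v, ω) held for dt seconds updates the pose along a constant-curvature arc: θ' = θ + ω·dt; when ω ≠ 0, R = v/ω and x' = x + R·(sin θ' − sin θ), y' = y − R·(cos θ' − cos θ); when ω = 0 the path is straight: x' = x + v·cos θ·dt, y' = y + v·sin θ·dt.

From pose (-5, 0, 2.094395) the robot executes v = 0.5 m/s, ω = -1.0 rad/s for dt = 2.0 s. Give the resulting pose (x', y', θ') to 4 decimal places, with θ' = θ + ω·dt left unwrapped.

θ' = 2.0944 + -1.0·2.0 = 0.0944
R = v/ω = 0.5/-1.0 = -0.5000
x' = -5 + -0.5000·(sin 0.0944 − sin 2.0944) = -4.6141
y' = 0 − -0.5000·(cos 0.0944 − cos 2.0944) = 0.7478

(-4.6141, 0.7478, 0.0944)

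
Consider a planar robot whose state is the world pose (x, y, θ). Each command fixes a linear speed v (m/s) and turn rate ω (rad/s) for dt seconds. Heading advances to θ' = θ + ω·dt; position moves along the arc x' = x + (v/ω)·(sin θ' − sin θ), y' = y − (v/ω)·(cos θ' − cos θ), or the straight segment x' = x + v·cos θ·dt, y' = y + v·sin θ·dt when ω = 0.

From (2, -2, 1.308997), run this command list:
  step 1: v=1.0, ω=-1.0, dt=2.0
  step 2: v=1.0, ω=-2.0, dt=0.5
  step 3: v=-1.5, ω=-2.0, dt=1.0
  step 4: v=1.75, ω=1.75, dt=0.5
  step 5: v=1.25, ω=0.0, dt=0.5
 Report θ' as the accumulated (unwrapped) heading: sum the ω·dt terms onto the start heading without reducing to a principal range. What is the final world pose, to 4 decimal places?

(3.4830, -1.4891, -2.8160)

step 1: θ'=-0.6910 (R=-1.0000) → pose (3.6032, -1.4882, -0.6910)
step 2: θ'=-1.6910 (R=-0.5000) → pose (3.7810, -1.9335, -1.6910)
step 3: θ'=-3.6910 (R=0.7500) → pose (4.9172, -1.3838, -3.6910)
step 4: θ'=-2.8160 (R=1.0000) → pose (4.0751, -1.2892, -2.8160)
step 5: θ'=-2.8160 (straight) → pose (3.4830, -1.4891, -2.8160)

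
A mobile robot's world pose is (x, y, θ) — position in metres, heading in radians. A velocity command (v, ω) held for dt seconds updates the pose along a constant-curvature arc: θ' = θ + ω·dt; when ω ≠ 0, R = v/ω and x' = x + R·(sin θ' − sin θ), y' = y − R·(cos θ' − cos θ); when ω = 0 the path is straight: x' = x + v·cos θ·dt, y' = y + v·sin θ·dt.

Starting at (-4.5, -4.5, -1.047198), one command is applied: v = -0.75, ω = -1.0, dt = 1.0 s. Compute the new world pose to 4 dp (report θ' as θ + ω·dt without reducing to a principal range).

(-4.5170, -3.7811, -2.0472)

θ' = -1.0472 + -1.0·1.0 = -2.0472
R = v/ω = -0.75/-1.0 = 0.7500
x' = -4.5 + 0.7500·(sin -2.0472 − sin -1.0472) = -4.5170
y' = -4.5 − 0.7500·(cos -2.0472 − cos -1.0472) = -3.7811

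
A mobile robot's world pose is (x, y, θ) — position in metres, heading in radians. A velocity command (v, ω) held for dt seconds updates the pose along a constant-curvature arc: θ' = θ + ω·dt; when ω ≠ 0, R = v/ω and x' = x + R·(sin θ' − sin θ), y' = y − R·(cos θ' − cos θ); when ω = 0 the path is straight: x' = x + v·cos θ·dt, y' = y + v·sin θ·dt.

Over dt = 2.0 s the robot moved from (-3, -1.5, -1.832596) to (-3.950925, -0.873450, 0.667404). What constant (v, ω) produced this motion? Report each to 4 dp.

Δθ = 0.667404 − -1.832596 = 2.500000
ω = Δθ/dt = 2.500000/2.0 = 1.2500
R = Δx/(sin θ' − sin θ) = -0.6000
v = R·ω = -0.6000·1.2500 = -0.7500

v = -0.7500, ω = 1.2500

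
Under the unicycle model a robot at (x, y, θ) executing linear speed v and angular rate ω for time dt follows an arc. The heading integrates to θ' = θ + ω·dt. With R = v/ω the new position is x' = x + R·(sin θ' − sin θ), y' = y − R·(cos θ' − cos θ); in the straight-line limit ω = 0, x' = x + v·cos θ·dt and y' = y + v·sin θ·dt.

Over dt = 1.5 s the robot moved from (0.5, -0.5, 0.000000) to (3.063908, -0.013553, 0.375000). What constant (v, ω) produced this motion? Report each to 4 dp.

Δθ = 0.375000 − 0.000000 = 0.375000
ω = Δθ/dt = 0.375000/1.5 = 0.2500
R = Δx/(sin θ' − sin θ) = 7.0000
v = R·ω = 7.0000·0.2500 = 1.7500

v = 1.7500, ω = 0.2500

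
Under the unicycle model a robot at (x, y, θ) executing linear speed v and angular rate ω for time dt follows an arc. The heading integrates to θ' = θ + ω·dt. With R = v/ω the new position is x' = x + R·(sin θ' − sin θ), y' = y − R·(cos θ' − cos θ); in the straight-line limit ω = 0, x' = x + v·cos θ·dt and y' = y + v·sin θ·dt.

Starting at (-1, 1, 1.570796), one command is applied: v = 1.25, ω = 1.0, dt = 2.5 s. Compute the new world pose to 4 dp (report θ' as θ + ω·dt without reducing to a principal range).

θ' = 1.5708 + 1.0·2.5 = 4.0708
R = v/ω = 1.25/1.0 = 1.2500
x' = -1 + 1.2500·(sin 4.0708 − sin 1.5708) = -3.2514
y' = 1 − 1.2500·(cos 4.0708 − cos 1.5708) = 1.7481

(-3.2514, 1.7481, 4.0708)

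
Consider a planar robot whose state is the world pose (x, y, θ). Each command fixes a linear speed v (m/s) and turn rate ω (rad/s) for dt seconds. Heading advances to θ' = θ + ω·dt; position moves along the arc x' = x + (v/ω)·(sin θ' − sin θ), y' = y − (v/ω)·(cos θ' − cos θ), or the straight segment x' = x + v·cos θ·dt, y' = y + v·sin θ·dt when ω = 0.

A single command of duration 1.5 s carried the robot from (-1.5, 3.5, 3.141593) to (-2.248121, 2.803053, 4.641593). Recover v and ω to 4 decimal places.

Δθ = 4.641593 − 3.141593 = 1.500000
ω = Δθ/dt = 1.500000/1.5 = 1.0000
R = Δx/(sin θ' − sin θ) = 0.7500
v = R·ω = 0.7500·1.0000 = 0.7500

v = 0.7500, ω = 1.0000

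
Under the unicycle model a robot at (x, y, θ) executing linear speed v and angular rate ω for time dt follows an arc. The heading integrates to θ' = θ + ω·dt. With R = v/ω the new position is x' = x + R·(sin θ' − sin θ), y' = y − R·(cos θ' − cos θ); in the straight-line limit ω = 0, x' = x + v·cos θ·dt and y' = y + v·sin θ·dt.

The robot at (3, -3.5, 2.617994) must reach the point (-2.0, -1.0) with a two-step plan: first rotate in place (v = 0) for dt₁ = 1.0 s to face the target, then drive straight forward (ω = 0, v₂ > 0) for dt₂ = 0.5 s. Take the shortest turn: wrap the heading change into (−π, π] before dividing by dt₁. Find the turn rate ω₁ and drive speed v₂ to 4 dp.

ω₁ = 0.0600, v₂ = 11.1803

heading to target = atan2(-1−-3.5, -2−3) = 2.6779
Δθ = wrap(2.6779 − 2.6180) = 0.0600; ω₁ = Δθ/dt₁ = 0.0600
distance = √((-2−3)² + (-1−-3.5)²) = 5.5902; v₂ = distance/dt₂ = 11.1803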